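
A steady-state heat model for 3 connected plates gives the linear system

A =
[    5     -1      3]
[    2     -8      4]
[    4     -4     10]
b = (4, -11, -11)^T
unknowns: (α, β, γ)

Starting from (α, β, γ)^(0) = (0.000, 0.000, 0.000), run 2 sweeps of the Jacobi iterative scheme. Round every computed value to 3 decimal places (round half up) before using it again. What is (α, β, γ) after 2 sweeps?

(1.735, 1.025, -0.870)

Iteration 1:
  α = (4 - (-1)·0.000 - (3)·0.000) / (5) = 0.800
  β = (-11 - (2)·0.000 - (4)·0.000) / (-8) = 1.375
  γ = (-11 - (4)·0.000 - (-4)·0.000) / (10) = -1.100
Iteration 2:
  α = (4 - (-1)·1.375 - (3)·-1.100) / (5) = 1.735
  β = (-11 - (2)·0.800 - (4)·-1.100) / (-8) = 1.025
  γ = (-11 - (4)·0.800 - (-4)·1.375) / (10) = -0.870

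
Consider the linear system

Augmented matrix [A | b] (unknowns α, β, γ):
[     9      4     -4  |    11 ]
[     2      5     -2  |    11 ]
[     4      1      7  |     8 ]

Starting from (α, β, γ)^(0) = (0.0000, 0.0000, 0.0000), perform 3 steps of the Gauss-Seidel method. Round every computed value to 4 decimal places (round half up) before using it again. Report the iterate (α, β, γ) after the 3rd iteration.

(0.5441, 2.1960, 0.5182)

Iteration 1:
  α = (11 - (4)·0.0000 - (-4)·0.0000) / (9) = 1.2222
  β = (11 - (2)·1.2222 - (-2)·0.0000) / (5) = 1.7111
  γ = (8 - (4)·1.2222 - (1)·1.7111) / (7) = 0.2000
Iteration 2:
  α = (11 - (4)·1.7111 - (-4)·0.2000) / (9) = 0.5506
  β = (11 - (2)·0.5506 - (-2)·0.2000) / (5) = 2.0598
  γ = (8 - (4)·0.5506 - (1)·2.0598) / (7) = 0.5340
Iteration 3:
  α = (11 - (4)·2.0598 - (-4)·0.5340) / (9) = 0.5441
  β = (11 - (2)·0.5441 - (-2)·0.5340) / (5) = 2.1960
  γ = (8 - (4)·0.5441 - (1)·2.1960) / (7) = 0.5182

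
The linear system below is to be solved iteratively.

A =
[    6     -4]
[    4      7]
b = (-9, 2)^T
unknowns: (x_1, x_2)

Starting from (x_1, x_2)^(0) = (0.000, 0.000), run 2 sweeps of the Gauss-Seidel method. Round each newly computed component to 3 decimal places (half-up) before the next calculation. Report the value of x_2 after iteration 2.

0.707

Iteration 1:
  x_1 = (-9 - (-4)·0.000) / (6) = -1.500
  x_2 = (2 - (4)·-1.500) / (7) = 1.143
Iteration 2:
  x_1 = (-9 - (-4)·1.143) / (6) = -0.738
  x_2 = (2 - (4)·-0.738) / (7) = 0.707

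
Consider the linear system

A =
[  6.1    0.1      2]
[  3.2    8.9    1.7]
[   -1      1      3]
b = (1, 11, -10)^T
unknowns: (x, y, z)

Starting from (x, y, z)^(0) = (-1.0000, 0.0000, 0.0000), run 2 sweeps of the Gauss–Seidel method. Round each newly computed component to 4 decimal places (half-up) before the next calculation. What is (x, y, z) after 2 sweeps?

Iteration 1:
  x = (1 - (0.1)·0.0000 - (2)·0.0000) / (6.1) = 0.1639
  y = (11 - (3.2)·0.1639 - (1.7)·0.0000) / (8.9) = 1.1770
  z = (-10 - (-1)·0.1639 - (1)·1.1770) / (3) = -3.6710
Iteration 2:
  x = (1 - (0.1)·1.1770 - (2)·-3.6710) / (6.1) = 1.3482
  y = (11 - (3.2)·1.3482 - (1.7)·-3.6710) / (8.9) = 1.4524
  z = (-10 - (-1)·1.3482 - (1)·1.4524) / (3) = -3.3681

(1.3482, 1.4524, -3.3681)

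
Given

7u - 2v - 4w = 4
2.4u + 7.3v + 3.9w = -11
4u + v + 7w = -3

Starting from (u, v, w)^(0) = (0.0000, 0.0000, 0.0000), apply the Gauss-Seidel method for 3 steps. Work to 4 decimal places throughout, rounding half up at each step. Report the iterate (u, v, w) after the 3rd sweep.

Iteration 1:
  u = (4 - (-2)·0.0000 - (-4)·0.0000) / (7) = 0.5714
  v = (-11 - (2.4)·0.5714 - (3.9)·0.0000) / (7.3) = -1.6947
  w = (-3 - (4)·0.5714 - (1)·-1.6947) / (7) = -0.5130
Iteration 2:
  u = (4 - (-2)·-1.6947 - (-4)·-0.5130) / (7) = -0.2059
  v = (-11 - (2.4)·-0.2059 - (3.9)·-0.5130) / (7.3) = -1.1651
  w = (-3 - (4)·-0.2059 - (1)·-1.1651) / (7) = -0.1445
Iteration 3:
  u = (4 - (-2)·-1.1651 - (-4)·-0.1445) / (7) = 0.1560
  v = (-11 - (2.4)·0.1560 - (3.9)·-0.1445) / (7.3) = -1.4809
  w = (-3 - (4)·0.1560 - (1)·-1.4809) / (7) = -0.3062

(0.1560, -1.4809, -0.3062)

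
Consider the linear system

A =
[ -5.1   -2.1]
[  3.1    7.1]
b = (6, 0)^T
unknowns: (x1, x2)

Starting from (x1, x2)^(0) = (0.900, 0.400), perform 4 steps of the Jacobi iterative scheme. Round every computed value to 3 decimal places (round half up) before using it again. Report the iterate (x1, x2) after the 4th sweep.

(-1.359, 0.619)

Iteration 1:
  x1 = (6 - (-2.1)·0.400) / (-5.1) = -1.341
  x2 = (0 - (3.1)·0.900) / (7.1) = -0.393
Iteration 2:
  x1 = (6 - (-2.1)·-0.393) / (-5.1) = -1.015
  x2 = (0 - (3.1)·-1.341) / (7.1) = 0.586
Iteration 3:
  x1 = (6 - (-2.1)·0.586) / (-5.1) = -1.418
  x2 = (0 - (3.1)·-1.015) / (7.1) = 0.443
Iteration 4:
  x1 = (6 - (-2.1)·0.443) / (-5.1) = -1.359
  x2 = (0 - (3.1)·-1.418) / (7.1) = 0.619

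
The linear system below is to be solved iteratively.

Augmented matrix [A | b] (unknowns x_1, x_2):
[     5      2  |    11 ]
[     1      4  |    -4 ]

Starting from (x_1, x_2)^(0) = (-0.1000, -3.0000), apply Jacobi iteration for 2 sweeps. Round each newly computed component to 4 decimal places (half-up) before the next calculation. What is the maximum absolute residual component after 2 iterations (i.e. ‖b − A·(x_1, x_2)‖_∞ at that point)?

1.7500

Iteration 1:
  x_1 = (11 - (2)·-3.0000) / (5) = 3.4000
  x_2 = (-4 - (1)·-0.1000) / (4) = -0.9750
Iteration 2:
  x_1 = (11 - (2)·-0.9750) / (5) = 2.5900
  x_2 = (-4 - (1)·3.4000) / (4) = -1.8500
Residual b − A·x = (1.7500, 0.8100); ∞-norm = 1.7500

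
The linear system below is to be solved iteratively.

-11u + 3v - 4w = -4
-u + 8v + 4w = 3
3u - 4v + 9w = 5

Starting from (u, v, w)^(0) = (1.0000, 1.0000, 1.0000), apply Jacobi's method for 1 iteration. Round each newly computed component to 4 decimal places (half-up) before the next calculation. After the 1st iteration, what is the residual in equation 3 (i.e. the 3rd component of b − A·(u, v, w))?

Iteration 1:
  u = (-4 - (3)·1.0000 - (-4)·1.0000) / (-11) = 0.2727
  v = (3 - (-1)·1.0000 - (4)·1.0000) / (8) = 0.0000
  w = (5 - (3)·1.0000 - (-4)·1.0000) / (9) = 0.6667
Residual b − A·x = (1.6665, 0.6059, -1.8184)

-1.8184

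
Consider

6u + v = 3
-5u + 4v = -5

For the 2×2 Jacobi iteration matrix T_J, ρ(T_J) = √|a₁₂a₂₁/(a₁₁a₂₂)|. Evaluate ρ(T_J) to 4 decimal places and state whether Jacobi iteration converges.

0.4564

a₁₂a₂₁/(a₁₁a₂₂) = (1)·(-5) / ((6)·(4)) = -0.208333
ρ = √|-0.208333| = √0.208333 = 0.4564
ρ < 1, so Jacobi converges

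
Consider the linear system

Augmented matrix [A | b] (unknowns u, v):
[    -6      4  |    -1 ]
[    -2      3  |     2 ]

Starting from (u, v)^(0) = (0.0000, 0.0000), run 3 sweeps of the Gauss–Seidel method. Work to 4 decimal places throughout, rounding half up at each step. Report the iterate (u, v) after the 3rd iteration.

Iteration 1:
  u = (-1 - (4)·0.0000) / (-6) = 0.1667
  v = (2 - (-2)·0.1667) / (3) = 0.7778
Iteration 2:
  u = (-1 - (4)·0.7778) / (-6) = 0.6852
  v = (2 - (-2)·0.6852) / (3) = 1.1235
Iteration 3:
  u = (-1 - (4)·1.1235) / (-6) = 0.9157
  v = (2 - (-2)·0.9157) / (3) = 1.2771

(0.9157, 1.2771)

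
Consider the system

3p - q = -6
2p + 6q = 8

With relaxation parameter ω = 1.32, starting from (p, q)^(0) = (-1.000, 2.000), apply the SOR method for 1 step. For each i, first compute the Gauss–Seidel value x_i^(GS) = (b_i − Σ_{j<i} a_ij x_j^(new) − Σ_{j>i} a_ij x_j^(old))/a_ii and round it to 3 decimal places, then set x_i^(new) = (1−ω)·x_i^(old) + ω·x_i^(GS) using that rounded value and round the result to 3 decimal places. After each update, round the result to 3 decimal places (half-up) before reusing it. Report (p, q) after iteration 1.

Iteration 1:
  p: GS value = (-6 - (-1)·2.000) / (3) = -1.333;  p ← (1−ω)·-1.000 + ω·-1.333 = -1.440
  q: GS value = (8 - (2)·-1.440) / (6) = 1.813;  q ← (1−ω)·2.000 + ω·1.813 = 1.753

(-1.440, 1.753)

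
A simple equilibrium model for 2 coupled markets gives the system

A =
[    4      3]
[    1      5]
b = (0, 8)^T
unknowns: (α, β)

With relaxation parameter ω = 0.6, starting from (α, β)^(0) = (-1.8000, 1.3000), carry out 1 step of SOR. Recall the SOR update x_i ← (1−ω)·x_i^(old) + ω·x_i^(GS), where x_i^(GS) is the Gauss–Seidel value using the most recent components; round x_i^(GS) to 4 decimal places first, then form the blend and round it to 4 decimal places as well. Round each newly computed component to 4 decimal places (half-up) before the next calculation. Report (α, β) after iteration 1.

Iteration 1:
  α: GS value = (0 - (3)·1.3000) / (4) = -0.9750;  α ← (1−ω)·-1.8000 + ω·-0.9750 = -1.3050
  β: GS value = (8 - (1)·-1.3050) / (5) = 1.8610;  β ← (1−ω)·1.3000 + ω·1.8610 = 1.6366

(-1.3050, 1.6366)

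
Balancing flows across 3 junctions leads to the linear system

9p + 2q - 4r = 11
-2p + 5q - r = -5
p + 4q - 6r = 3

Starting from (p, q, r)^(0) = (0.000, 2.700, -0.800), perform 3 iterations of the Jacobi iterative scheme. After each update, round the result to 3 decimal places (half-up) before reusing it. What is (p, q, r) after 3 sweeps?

(0.817, -0.423, -0.579)

Iteration 1:
  p = (11 - (2)·2.700 - (-4)·-0.800) / (9) = 0.267
  q = (-5 - (-2)·0.000 - (-1)·-0.800) / (5) = -1.160
  r = (3 - (1)·0.000 - (4)·2.700) / (-6) = 1.300
Iteration 2:
  p = (11 - (2)·-1.160 - (-4)·1.300) / (9) = 2.058
  q = (-5 - (-2)·0.267 - (-1)·1.300) / (5) = -0.633
  r = (3 - (1)·0.267 - (4)·-1.160) / (-6) = -1.229
Iteration 3:
  p = (11 - (2)·-0.633 - (-4)·-1.229) / (9) = 0.817
  q = (-5 - (-2)·2.058 - (-1)·-1.229) / (5) = -0.423
  r = (3 - (1)·2.058 - (4)·-0.633) / (-6) = -0.579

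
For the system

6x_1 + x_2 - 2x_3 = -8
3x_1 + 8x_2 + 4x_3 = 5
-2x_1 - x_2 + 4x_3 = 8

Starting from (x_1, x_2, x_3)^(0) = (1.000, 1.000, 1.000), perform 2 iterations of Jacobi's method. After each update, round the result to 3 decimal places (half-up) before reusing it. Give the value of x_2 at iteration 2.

Iteration 1:
  x_1 = (-8 - (1)·1.000 - (-2)·1.000) / (6) = -1.167
  x_2 = (5 - (3)·1.000 - (4)·1.000) / (8) = -0.250
  x_3 = (8 - (-2)·1.000 - (-1)·1.000) / (4) = 2.750
Iteration 2:
  x_1 = (-8 - (1)·-0.250 - (-2)·2.750) / (6) = -0.375
  x_2 = (5 - (3)·-1.167 - (4)·2.750) / (8) = -0.312
  x_3 = (8 - (-2)·-1.167 - (-1)·-0.250) / (4) = 1.354

-0.312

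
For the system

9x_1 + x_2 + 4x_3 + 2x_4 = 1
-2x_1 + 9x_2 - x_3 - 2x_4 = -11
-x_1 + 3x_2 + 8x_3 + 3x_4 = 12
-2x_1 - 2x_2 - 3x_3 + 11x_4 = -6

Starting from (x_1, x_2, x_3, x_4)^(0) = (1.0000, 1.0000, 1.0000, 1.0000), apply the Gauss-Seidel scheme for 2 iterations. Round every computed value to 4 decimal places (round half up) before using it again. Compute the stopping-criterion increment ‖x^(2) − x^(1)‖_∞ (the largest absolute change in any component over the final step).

Iteration 1:
  x_1 = (1 - (1)·1.0000 - (4)·1.0000 - (2)·1.0000) / (9) = -0.6667
  x_2 = (-11 - (-2)·-0.6667 - (-1)·1.0000 - (-2)·1.0000) / (9) = -1.0370
  x_3 = (12 - (-1)·-0.6667 - (3)·-1.0370 - (3)·1.0000) / (8) = 1.4305
  x_4 = (-6 - (-2)·-0.6667 - (-2)·-1.0370 - (-3)·1.4305) / (11) = -0.4651
Iteration 2:
  x_1 = (1 - (1)·-1.0370 - (4)·1.4305 - (2)·-0.4651) / (9) = -0.3061
  x_2 = (-11 - (-2)·-0.3061 - (-1)·1.4305 - (-2)·-0.4651) / (9) = -1.2347
  x_3 = (12 - (-1)·-0.3061 - (3)·-1.2347 - (3)·-0.4651) / (8) = 2.0992
  x_4 = (-6 - (-2)·-0.3061 - (-2)·-1.2347 - (-3)·2.0992) / (11) = -0.2531
Change: (0.3606, -0.1977, 0.6687, 0.2120) → max |·| = 0.6687

0.6687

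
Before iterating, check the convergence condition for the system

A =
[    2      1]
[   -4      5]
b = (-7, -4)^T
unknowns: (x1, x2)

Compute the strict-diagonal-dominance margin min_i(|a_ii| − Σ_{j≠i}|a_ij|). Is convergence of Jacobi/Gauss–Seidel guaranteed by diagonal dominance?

1

row 1: |2| − (1) = 1
row 2: |5| − (4) = 1
minimum over rows = 1 → strictly diagonally dominant (convergence guaranteed)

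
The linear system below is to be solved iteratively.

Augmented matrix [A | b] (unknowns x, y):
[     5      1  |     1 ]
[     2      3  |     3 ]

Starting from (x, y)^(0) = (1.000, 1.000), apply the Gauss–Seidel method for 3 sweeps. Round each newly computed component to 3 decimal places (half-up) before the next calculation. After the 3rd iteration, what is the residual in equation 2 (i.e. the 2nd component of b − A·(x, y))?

Iteration 1:
  x = (1 - (1)·1.000) / (5) = 0.000
  y = (3 - (2)·0.000) / (3) = 1.000
Iteration 2:
  x = (1 - (1)·1.000) / (5) = 0.000
  y = (3 - (2)·0.000) / (3) = 1.000
Iteration 3:
  x = (1 - (1)·1.000) / (5) = 0.000
  y = (3 - (2)·0.000) / (3) = 1.000
Residual b − A·x = (0.000, 0.000)

0.000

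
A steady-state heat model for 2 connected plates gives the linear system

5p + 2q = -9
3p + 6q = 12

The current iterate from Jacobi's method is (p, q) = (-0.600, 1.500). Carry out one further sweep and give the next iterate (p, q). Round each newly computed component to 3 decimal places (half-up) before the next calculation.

(-2.400, 2.300)

One sweep:
  p = (-9 - (2)·1.500) / (5) = -2.400
  q = (12 - (3)·-0.600) / (6) = 2.300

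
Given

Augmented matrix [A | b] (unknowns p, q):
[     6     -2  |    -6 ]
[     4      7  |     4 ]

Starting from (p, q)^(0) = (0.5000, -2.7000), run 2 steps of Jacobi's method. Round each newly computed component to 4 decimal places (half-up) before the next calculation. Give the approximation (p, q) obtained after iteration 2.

Iteration 1:
  p = (-6 - (-2)·-2.7000) / (6) = -1.9000
  q = (4 - (4)·0.5000) / (7) = 0.2857
Iteration 2:
  p = (-6 - (-2)·0.2857) / (6) = -0.9048
  q = (4 - (4)·-1.9000) / (7) = 1.6571

(-0.9048, 1.6571)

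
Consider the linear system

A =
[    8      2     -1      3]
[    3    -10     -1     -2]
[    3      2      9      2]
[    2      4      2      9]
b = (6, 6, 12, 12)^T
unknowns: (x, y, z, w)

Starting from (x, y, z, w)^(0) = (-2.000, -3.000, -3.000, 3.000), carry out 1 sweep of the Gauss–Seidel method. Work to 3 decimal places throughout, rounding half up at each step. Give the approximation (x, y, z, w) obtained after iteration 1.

(0.000, -0.900, 0.867, 1.541)

Iteration 1:
  x = (6 - (2)·-3.000 - (-1)·-3.000 - (3)·3.000) / (8) = 0.000
  y = (6 - (3)·0.000 - (-1)·-3.000 - (-2)·3.000) / (-10) = -0.900
  z = (12 - (3)·0.000 - (2)·-0.900 - (2)·3.000) / (9) = 0.867
  w = (12 - (2)·0.000 - (4)·-0.900 - (2)·0.867) / (9) = 1.541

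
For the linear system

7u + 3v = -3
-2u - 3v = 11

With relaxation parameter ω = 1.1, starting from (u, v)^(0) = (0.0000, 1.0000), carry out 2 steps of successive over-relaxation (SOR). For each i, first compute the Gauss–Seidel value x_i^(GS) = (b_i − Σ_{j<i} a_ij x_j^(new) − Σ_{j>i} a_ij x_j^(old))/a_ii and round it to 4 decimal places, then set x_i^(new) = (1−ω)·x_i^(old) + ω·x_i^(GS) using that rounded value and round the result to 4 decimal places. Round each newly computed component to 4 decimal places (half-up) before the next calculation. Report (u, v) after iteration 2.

(1.2454, -4.6024)

Iteration 1:
  u: GS value = (-3 - (3)·1.0000) / (7) = -0.8571;  u ← (1−ω)·0.0000 + ω·-0.8571 = -0.9428
  v: GS value = (11 - (-2)·-0.9428) / (-3) = -3.0381;  v ← (1−ω)·1.0000 + ω·-3.0381 = -3.4419
Iteration 2:
  u: GS value = (-3 - (3)·-3.4419) / (7) = 1.0465;  u ← (1−ω)·-0.9428 + ω·1.0465 = 1.2454
  v: GS value = (11 - (-2)·1.2454) / (-3) = -4.4969;  v ← (1−ω)·-3.4419 + ω·-4.4969 = -4.6024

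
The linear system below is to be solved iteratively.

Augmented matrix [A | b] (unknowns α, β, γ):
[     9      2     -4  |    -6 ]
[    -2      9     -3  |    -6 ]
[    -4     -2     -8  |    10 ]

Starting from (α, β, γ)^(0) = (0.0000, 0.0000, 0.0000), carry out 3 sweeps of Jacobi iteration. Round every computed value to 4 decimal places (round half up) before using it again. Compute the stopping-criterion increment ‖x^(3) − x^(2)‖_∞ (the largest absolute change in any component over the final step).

0.3478

Iteration 1:
  α = (-6 - (2)·0.0000 - (-4)·0.0000) / (9) = -0.6667
  β = (-6 - (-2)·0.0000 - (-3)·0.0000) / (9) = -0.6667
  γ = (10 - (-4)·0.0000 - (-2)·0.0000) / (-8) = -1.2500
Iteration 2:
  α = (-6 - (2)·-0.6667 - (-4)·-1.2500) / (9) = -1.0741
  β = (-6 - (-2)·-0.6667 - (-3)·-1.2500) / (9) = -1.2315
  γ = (10 - (-4)·-0.6667 - (-2)·-0.6667) / (-8) = -0.7500
Iteration 3:
  α = (-6 - (2)·-1.2315 - (-4)·-0.7500) / (9) = -0.7263
  β = (-6 - (-2)·-1.0741 - (-3)·-0.7500) / (9) = -1.1554
  γ = (10 - (-4)·-1.0741 - (-2)·-1.2315) / (-8) = -0.4051
Change: (0.3478, 0.0761, 0.3449) → max |·| = 0.3478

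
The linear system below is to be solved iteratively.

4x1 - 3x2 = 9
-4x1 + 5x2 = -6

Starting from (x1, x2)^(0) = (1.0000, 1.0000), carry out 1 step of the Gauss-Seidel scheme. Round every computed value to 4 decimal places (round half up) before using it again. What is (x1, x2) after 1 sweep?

(3.0000, 1.2000)

Iteration 1:
  x1 = (9 - (-3)·1.0000) / (4) = 3.0000
  x2 = (-6 - (-4)·3.0000) / (5) = 1.2000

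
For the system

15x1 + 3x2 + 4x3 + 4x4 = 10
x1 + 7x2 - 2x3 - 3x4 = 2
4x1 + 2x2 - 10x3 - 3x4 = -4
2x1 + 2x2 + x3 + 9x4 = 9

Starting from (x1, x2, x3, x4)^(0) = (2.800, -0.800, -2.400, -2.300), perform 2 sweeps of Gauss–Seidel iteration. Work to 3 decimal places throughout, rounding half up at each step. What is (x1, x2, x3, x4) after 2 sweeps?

Iteration 1:
  x1 = (10 - (3)·-0.800 - (4)·-2.400 - (4)·-2.300) / (15) = 2.080
  x2 = (2 - (1)·2.080 - (-2)·-2.400 - (-3)·-2.300) / (7) = -1.683
  x3 = (-4 - (4)·2.080 - (2)·-1.683 - (-3)·-2.300) / (-10) = 1.585
  x4 = (9 - (2)·2.080 - (2)·-1.683 - (1)·1.585) / (9) = 0.736
Iteration 2:
  x1 = (10 - (3)·-1.683 - (4)·1.585 - (4)·0.736) / (15) = 0.384
  x2 = (2 - (1)·0.384 - (-2)·1.585 - (-3)·0.736) / (7) = 0.999
  x3 = (-4 - (4)·0.384 - (2)·0.999 - (-3)·0.736) / (-10) = 0.533
  x4 = (9 - (2)·0.384 - (2)·0.999 - (1)·0.533) / (9) = 0.633

(0.384, 0.999, 0.533, 0.633)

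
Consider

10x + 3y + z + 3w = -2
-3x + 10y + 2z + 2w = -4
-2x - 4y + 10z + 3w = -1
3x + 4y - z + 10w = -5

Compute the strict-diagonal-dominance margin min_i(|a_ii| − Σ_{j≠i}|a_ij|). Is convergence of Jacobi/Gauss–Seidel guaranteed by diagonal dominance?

1

row 1: |10| − (3+1+3) = 3
row 2: |10| − (3+2+2) = 3
row 3: |10| − (2+4+3) = 1
row 4: |10| − (3+4+1) = 2
minimum over rows = 1 → strictly diagonally dominant (convergence guaranteed)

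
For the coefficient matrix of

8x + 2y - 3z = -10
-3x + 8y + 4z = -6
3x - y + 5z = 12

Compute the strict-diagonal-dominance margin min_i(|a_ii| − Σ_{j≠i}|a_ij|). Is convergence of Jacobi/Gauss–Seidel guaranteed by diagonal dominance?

row 1: |8| − (2+3) = 3
row 2: |8| − (3+4) = 1
row 3: |5| − (3+1) = 1
minimum over rows = 1 → strictly diagonally dominant (convergence guaranteed)

1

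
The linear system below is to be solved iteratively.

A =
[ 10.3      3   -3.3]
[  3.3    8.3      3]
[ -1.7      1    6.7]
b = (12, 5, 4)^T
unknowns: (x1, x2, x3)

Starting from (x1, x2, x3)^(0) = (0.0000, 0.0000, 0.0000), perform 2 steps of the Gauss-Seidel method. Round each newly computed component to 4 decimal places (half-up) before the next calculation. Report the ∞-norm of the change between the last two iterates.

0.4100

Iteration 1:
  x1 = (12 - (3)·0.0000 - (-3.3)·0.0000) / (10.3) = 1.1650
  x2 = (5 - (3.3)·1.1650 - (3)·0.0000) / (8.3) = 0.1392
  x3 = (4 - (-1.7)·1.1650 - (1)·0.1392) / (6.7) = 0.8718
Iteration 2:
  x1 = (12 - (3)·0.1392 - (-3.3)·0.8718) / (10.3) = 1.4038
  x2 = (5 - (3.3)·1.4038 - (3)·0.8718) / (8.3) = -0.2708
  x3 = (4 - (-1.7)·1.4038 - (1)·-0.2708) / (6.7) = 0.9936
Change: (0.2388, -0.4100, 0.1218) → max |·| = 0.4100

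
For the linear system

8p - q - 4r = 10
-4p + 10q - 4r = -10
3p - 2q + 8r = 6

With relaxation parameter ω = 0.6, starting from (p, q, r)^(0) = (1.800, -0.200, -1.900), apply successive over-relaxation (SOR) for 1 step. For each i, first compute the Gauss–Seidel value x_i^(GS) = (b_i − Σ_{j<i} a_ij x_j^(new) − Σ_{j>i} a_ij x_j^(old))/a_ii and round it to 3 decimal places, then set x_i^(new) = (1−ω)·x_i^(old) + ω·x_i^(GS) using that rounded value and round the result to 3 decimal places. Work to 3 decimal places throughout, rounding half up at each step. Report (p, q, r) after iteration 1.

(0.885, -0.924, -0.648)

Iteration 1:
  p: GS value = (10 - (-1)·-0.200 - (-4)·-1.900) / (8) = 0.275;  p ← (1−ω)·1.800 + ω·0.275 = 0.885
  q: GS value = (-10 - (-4)·0.885 - (-4)·-1.900) / (10) = -1.406;  q ← (1−ω)·-0.200 + ω·-1.406 = -0.924
  r: GS value = (6 - (3)·0.885 - (-2)·-0.924) / (8) = 0.187;  r ← (1−ω)·-1.900 + ω·0.187 = -0.648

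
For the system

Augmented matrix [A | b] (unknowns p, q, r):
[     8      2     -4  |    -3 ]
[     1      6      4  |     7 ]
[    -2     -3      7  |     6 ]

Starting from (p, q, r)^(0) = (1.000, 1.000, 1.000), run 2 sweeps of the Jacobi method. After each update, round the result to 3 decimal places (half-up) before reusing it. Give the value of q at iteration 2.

0.140

Iteration 1:
  p = (-3 - (2)·1.000 - (-4)·1.000) / (8) = -0.125
  q = (7 - (1)·1.000 - (4)·1.000) / (6) = 0.333
  r = (6 - (-2)·1.000 - (-3)·1.000) / (7) = 1.571
Iteration 2:
  p = (-3 - (2)·0.333 - (-4)·1.571) / (8) = 0.327
  q = (7 - (1)·-0.125 - (4)·1.571) / (6) = 0.140
  r = (6 - (-2)·-0.125 - (-3)·0.333) / (7) = 0.964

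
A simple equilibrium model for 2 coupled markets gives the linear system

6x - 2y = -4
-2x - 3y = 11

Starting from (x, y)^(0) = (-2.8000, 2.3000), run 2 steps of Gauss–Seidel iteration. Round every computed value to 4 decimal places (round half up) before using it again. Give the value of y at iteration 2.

-2.3926

Iteration 1:
  x = (-4 - (-2)·2.3000) / (6) = 0.1000
  y = (11 - (-2)·0.1000) / (-3) = -3.7333
Iteration 2:
  x = (-4 - (-2)·-3.7333) / (6) = -1.9111
  y = (11 - (-2)·-1.9111) / (-3) = -2.3926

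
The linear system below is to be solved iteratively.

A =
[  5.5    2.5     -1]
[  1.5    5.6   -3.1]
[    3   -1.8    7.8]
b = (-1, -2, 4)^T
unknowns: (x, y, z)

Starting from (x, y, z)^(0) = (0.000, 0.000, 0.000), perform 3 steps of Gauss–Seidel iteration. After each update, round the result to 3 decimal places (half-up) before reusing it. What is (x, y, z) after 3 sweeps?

(-0.056, -0.080, 0.516)

Iteration 1:
  x = (-1 - (2.5)·0.000 - (-1)·0.000) / (5.5) = -0.182
  y = (-2 - (1.5)·-0.182 - (-3.1)·0.000) / (5.6) = -0.308
  z = (4 - (3)·-0.182 - (-1.8)·-0.308) / (7.8) = 0.512
Iteration 2:
  x = (-1 - (2.5)·-0.308 - (-1)·0.512) / (5.5) = 0.051
  y = (-2 - (1.5)·0.051 - (-3.1)·0.512) / (5.6) = -0.087
  z = (4 - (3)·0.051 - (-1.8)·-0.087) / (7.8) = 0.473
Iteration 3:
  x = (-1 - (2.5)·-0.087 - (-1)·0.473) / (5.5) = -0.056
  y = (-2 - (1.5)·-0.056 - (-3.1)·0.473) / (5.6) = -0.080
  z = (4 - (3)·-0.056 - (-1.8)·-0.080) / (7.8) = 0.516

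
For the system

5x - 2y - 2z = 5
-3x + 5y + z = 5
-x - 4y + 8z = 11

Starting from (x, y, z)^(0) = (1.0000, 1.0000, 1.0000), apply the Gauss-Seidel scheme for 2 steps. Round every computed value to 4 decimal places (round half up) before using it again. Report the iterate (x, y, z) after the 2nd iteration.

(2.7680, 2.1528, 2.7974)

Iteration 1:
  x = (5 - (-2)·1.0000 - (-2)·1.0000) / (5) = 1.8000
  y = (5 - (-3)·1.8000 - (1)·1.0000) / (5) = 1.8800
  z = (11 - (-1)·1.8000 - (-4)·1.8800) / (8) = 2.5400
Iteration 2:
  x = (5 - (-2)·1.8800 - (-2)·2.5400) / (5) = 2.7680
  y = (5 - (-3)·2.7680 - (1)·2.5400) / (5) = 2.1528
  z = (11 - (-1)·2.7680 - (-4)·2.1528) / (8) = 2.7974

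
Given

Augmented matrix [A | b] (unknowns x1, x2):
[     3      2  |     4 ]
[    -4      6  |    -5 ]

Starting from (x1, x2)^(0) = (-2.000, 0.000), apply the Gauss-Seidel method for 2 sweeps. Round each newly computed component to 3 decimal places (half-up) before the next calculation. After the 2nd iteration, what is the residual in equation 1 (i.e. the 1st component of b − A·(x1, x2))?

0.047

Iteration 1:
  x1 = (4 - (2)·0.000) / (3) = 1.333
  x2 = (-5 - (-4)·1.333) / (6) = 0.055
Iteration 2:
  x1 = (4 - (2)·0.055) / (3) = 1.297
  x2 = (-5 - (-4)·1.297) / (6) = 0.031
Residual b − A·x = (0.047, 0.002)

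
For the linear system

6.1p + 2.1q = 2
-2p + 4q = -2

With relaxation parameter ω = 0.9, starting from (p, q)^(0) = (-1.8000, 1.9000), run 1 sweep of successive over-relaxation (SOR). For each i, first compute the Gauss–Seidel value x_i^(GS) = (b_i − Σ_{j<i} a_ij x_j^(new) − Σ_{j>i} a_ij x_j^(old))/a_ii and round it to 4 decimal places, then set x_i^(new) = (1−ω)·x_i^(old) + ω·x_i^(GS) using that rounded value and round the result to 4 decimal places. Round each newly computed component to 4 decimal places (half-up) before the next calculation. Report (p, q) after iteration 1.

(-0.4736, -0.4731)

Iteration 1:
  p: GS value = (2 - (2.1)·1.9000) / (6.1) = -0.3262;  p ← (1−ω)·-1.8000 + ω·-0.3262 = -0.4736
  q: GS value = (-2 - (-2)·-0.4736) / (4) = -0.7368;  q ← (1−ω)·1.9000 + ω·-0.7368 = -0.4731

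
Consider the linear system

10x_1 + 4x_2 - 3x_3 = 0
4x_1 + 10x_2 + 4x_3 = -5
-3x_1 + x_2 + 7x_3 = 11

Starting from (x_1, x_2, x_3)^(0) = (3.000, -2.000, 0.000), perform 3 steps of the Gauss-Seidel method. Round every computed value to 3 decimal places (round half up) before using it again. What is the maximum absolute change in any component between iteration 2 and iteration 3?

0.402

Iteration 1:
  x_1 = (0 - (4)·-2.000 - (-3)·0.000) / (10) = 0.800
  x_2 = (-5 - (4)·0.800 - (4)·0.000) / (10) = -0.820
  x_3 = (11 - (-3)·0.800 - (1)·-0.820) / (7) = 2.031
Iteration 2:
  x_1 = (0 - (4)·-0.820 - (-3)·2.031) / (10) = 0.937
  x_2 = (-5 - (4)·0.937 - (4)·2.031) / (10) = -1.687
  x_3 = (11 - (-3)·0.937 - (1)·-1.687) / (7) = 2.214
Iteration 3:
  x_1 = (0 - (4)·-1.687 - (-3)·2.214) / (10) = 1.339
  x_2 = (-5 - (4)·1.339 - (4)·2.214) / (10) = -1.921
  x_3 = (11 - (-3)·1.339 - (1)·-1.921) / (7) = 2.420
Change: (0.402, -0.234, 0.206) → max |·| = 0.402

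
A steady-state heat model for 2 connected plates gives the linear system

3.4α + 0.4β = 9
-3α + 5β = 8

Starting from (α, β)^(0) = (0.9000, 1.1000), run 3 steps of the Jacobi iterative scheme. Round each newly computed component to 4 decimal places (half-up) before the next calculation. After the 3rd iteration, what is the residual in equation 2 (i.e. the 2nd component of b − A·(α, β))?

Iteration 1:
  α = (9 - (0.4)·1.1000) / (3.4) = 2.5176
  β = (8 - (-3)·0.9000) / (5) = 2.1400
Iteration 2:
  α = (9 - (0.4)·2.1400) / (3.4) = 2.3953
  β = (8 - (-3)·2.5176) / (5) = 3.1106
Iteration 3:
  α = (9 - (0.4)·3.1106) / (3.4) = 2.2811
  β = (8 - (-3)·2.3953) / (5) = 3.0372
Residual b − A·x = (0.0294, -0.3427)

-0.3427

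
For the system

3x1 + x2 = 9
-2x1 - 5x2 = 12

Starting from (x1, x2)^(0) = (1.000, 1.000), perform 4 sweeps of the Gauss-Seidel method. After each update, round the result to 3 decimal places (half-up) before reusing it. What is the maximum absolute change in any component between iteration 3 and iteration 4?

Iteration 1:
  x1 = (9 - (1)·1.000) / (3) = 2.667
  x2 = (12 - (-2)·2.667) / (-5) = -3.467
Iteration 2:
  x1 = (9 - (1)·-3.467) / (3) = 4.156
  x2 = (12 - (-2)·4.156) / (-5) = -4.062
Iteration 3:
  x1 = (9 - (1)·-4.062) / (3) = 4.354
  x2 = (12 - (-2)·4.354) / (-5) = -4.142
Iteration 4:
  x1 = (9 - (1)·-4.142) / (3) = 4.381
  x2 = (12 - (-2)·4.381) / (-5) = -4.152
Change: (0.027, -0.010) → max |·| = 0.027

0.027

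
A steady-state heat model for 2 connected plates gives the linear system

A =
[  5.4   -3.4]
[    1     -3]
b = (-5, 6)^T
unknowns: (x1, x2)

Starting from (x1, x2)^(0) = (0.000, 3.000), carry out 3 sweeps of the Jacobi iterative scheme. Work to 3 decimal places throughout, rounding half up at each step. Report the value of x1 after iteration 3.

Iteration 1:
  x1 = (-5 - (-3.4)·3.000) / (5.4) = 0.963
  x2 = (6 - (1)·0.000) / (-3) = -2.000
Iteration 2:
  x1 = (-5 - (-3.4)·-2.000) / (5.4) = -2.185
  x2 = (6 - (1)·0.963) / (-3) = -1.679
Iteration 3:
  x1 = (-5 - (-3.4)·-1.679) / (5.4) = -1.983
  x2 = (6 - (1)·-2.185) / (-3) = -2.728

-1.983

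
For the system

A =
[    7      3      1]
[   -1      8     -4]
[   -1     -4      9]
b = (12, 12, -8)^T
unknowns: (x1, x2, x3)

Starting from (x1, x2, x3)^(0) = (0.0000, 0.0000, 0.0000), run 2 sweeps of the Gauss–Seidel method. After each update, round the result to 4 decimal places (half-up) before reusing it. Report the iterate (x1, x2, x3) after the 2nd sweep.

(0.9705, 1.6531, -0.0463)

Iteration 1:
  x1 = (12 - (3)·0.0000 - (1)·0.0000) / (7) = 1.7143
  x2 = (12 - (-1)·1.7143 - (-4)·0.0000) / (8) = 1.7143
  x3 = (-8 - (-1)·1.7143 - (-4)·1.7143) / (9) = 0.0635
Iteration 2:
  x1 = (12 - (3)·1.7143 - (1)·0.0635) / (7) = 0.9705
  x2 = (12 - (-1)·0.9705 - (-4)·0.0635) / (8) = 1.6531
  x3 = (-8 - (-1)·0.9705 - (-4)·1.6531) / (9) = -0.0463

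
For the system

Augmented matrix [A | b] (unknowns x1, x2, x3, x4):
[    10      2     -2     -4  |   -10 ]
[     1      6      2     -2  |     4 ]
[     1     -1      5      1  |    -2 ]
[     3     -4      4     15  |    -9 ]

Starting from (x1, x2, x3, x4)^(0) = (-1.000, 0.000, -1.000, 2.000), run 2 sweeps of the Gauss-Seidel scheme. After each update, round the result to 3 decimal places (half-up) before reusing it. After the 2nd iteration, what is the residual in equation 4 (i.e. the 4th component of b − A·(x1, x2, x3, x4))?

-0.007

Iteration 1:
  x1 = (-10 - (2)·0.000 - (-2)·-1.000 - (-4)·2.000) / (10) = -0.400
  x2 = (4 - (1)·-0.400 - (2)·-1.000 - (-2)·2.000) / (6) = 1.733
  x3 = (-2 - (1)·-0.400 - (-1)·1.733 - (1)·2.000) / (5) = -0.373
  x4 = (-9 - (3)·-0.400 - (-4)·1.733 - (4)·-0.373) / (15) = 0.042
Iteration 2:
  x1 = (-10 - (2)·1.733 - (-2)·-0.373 - (-4)·0.042) / (10) = -1.404
  x2 = (4 - (1)·-1.404 - (2)·-0.373 - (-2)·0.042) / (6) = 1.039
  x3 = (-2 - (1)·-1.404 - (-1)·1.039 - (1)·0.042) / (5) = 0.080
  x4 = (-9 - (3)·-1.404 - (-4)·1.039 - (4)·0.080) / (15) = -0.063
Residual b − A·x = (1.870, -1.116, 0.106, -0.007)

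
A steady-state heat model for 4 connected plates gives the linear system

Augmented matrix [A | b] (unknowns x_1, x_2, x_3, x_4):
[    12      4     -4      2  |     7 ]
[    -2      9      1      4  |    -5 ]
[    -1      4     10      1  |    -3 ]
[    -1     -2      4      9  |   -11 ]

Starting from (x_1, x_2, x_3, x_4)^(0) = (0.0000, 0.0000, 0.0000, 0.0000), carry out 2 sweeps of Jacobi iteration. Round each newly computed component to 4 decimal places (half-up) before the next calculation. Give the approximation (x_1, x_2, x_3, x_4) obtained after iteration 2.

(0.8722, 0.1506, 0.1028, -1.1475)

Iteration 1:
  x_1 = (7 - (4)·0.0000 - (-4)·0.0000 - (2)·0.0000) / (12) = 0.5833
  x_2 = (-5 - (-2)·0.0000 - (1)·0.0000 - (4)·0.0000) / (9) = -0.5556
  x_3 = (-3 - (-1)·0.0000 - (4)·0.0000 - (1)·0.0000) / (10) = -0.3000
  x_4 = (-11 - (-1)·0.0000 - (-2)·0.0000 - (4)·0.0000) / (9) = -1.2222
Iteration 2:
  x_1 = (7 - (4)·-0.5556 - (-4)·-0.3000 - (2)·-1.2222) / (12) = 0.8722
  x_2 = (-5 - (-2)·0.5833 - (1)·-0.3000 - (4)·-1.2222) / (9) = 0.1506
  x_3 = (-3 - (-1)·0.5833 - (4)·-0.5556 - (1)·-1.2222) / (10) = 0.1028
  x_4 = (-11 - (-1)·0.5833 - (-2)·-0.5556 - (4)·-0.3000) / (9) = -1.1475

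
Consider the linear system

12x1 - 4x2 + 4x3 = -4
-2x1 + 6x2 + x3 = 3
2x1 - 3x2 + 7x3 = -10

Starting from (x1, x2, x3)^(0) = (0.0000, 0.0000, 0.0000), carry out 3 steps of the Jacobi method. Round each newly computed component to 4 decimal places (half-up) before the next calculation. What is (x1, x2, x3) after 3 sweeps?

Iteration 1:
  x1 = (-4 - (-4)·0.0000 - (4)·0.0000) / (12) = -0.3333
  x2 = (3 - (-2)·0.0000 - (1)·0.0000) / (6) = 0.5000
  x3 = (-10 - (2)·0.0000 - (-3)·0.0000) / (7) = -1.4286
Iteration 2:
  x1 = (-4 - (-4)·0.5000 - (4)·-1.4286) / (12) = 0.3095
  x2 = (3 - (-2)·-0.3333 - (1)·-1.4286) / (6) = 0.6270
  x3 = (-10 - (2)·-0.3333 - (-3)·0.5000) / (7) = -1.1191
Iteration 3:
  x1 = (-4 - (-4)·0.6270 - (4)·-1.1191) / (12) = 0.2487
  x2 = (3 - (-2)·0.3095 - (1)·-1.1191) / (6) = 0.7897
  x3 = (-10 - (2)·0.3095 - (-3)·0.6270) / (7) = -1.2483

(0.2487, 0.7897, -1.2483)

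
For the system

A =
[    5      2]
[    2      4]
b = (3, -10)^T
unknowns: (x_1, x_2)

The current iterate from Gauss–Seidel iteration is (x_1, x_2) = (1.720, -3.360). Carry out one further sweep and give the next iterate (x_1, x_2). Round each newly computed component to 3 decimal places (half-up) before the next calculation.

(1.944, -3.472)

One sweep:
  x_1 = (3 - (2)·-3.360) / (5) = 1.944
  x_2 = (-10 - (2)·1.944) / (4) = -3.472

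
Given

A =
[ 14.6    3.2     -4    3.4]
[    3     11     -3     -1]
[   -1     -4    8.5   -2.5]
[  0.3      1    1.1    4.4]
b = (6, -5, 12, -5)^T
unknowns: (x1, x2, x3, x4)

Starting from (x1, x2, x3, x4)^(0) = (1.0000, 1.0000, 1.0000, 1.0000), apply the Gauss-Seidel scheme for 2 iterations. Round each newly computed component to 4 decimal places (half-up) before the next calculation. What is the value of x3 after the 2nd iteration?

Iteration 1:
  x1 = (6 - (3.2)·1.0000 - (-4)·1.0000 - (3.4)·1.0000) / (14.6) = 0.2329
  x2 = (-5 - (3)·0.2329 - (-3)·1.0000 - (-1)·1.0000) / (11) = -0.1544
  x3 = (12 - (-1)·0.2329 - (-4)·-0.1544 - (-2.5)·1.0000) / (8.5) = 1.6606
  x4 = (-5 - (0.3)·0.2329 - (1)·-0.1544 - (1.1)·1.6606) / (4.4) = -1.5323
Iteration 2:
  x1 = (6 - (3.2)·-0.1544 - (-4)·1.6606 - (3.4)·-1.5323) / (14.6) = 1.2566
  x2 = (-5 - (3)·1.2566 - (-3)·1.6606 - (-1)·-1.5323) / (11) = -0.4837
  x3 = (12 - (-1)·1.2566 - (-4)·-0.4837 - (-2.5)·-1.5323) / (8.5) = 0.8813
  x4 = (-5 - (0.3)·1.2566 - (1)·-0.4837 - (1.1)·0.8813) / (4.4) = -1.3324

0.8813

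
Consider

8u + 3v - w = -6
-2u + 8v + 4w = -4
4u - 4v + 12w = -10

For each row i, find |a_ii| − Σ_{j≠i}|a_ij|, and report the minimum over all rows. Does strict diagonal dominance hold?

2

row 1: |8| − (3+1) = 4
row 2: |8| − (2+4) = 2
row 3: |12| − (4+4) = 4
minimum over rows = 2 → strictly diagonally dominant (convergence guaranteed)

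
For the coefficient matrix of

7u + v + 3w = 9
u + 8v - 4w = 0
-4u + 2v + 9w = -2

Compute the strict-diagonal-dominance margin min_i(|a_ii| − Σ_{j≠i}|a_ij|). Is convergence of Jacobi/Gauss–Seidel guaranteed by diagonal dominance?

row 1: |7| − (1+3) = 3
row 2: |8| − (1+4) = 3
row 3: |9| − (4+2) = 3
minimum over rows = 3 → strictly diagonally dominant (convergence guaranteed)

3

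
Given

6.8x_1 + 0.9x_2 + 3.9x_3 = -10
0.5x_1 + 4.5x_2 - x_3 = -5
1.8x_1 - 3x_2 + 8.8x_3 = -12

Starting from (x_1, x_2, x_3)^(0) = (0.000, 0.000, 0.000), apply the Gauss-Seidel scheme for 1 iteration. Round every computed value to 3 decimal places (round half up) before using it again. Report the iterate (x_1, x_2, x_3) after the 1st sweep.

(-1.471, -0.948, -1.386)

Iteration 1:
  x_1 = (-10 - (0.9)·0.000 - (3.9)·0.000) / (6.8) = -1.471
  x_2 = (-5 - (0.5)·-1.471 - (-1)·0.000) / (4.5) = -0.948
  x_3 = (-12 - (1.8)·-1.471 - (-3)·-0.948) / (8.8) = -1.386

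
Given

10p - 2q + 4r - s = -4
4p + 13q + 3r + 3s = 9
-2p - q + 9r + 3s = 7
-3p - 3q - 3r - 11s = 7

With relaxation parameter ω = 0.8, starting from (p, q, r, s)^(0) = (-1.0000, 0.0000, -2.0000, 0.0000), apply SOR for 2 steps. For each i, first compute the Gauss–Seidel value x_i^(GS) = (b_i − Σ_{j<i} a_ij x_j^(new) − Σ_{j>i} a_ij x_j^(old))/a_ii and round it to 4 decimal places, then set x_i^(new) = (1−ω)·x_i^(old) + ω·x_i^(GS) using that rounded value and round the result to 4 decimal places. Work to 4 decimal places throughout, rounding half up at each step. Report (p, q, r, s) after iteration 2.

Iteration 1:
  p: GS value = (-4 - (-2)·0.0000 - (4)·-2.0000 - (-1)·0.0000) / (10) = 0.4000;  p ← (1−ω)·-1.0000 + ω·0.4000 = 0.1200
  q: GS value = (9 - (4)·0.1200 - (3)·-2.0000 - (3)·0.0000) / (13) = 1.1169;  q ← (1−ω)·0.0000 + ω·1.1169 = 0.8935
  r: GS value = (7 - (-2)·0.1200 - (-1)·0.8935 - (3)·0.0000) / (9) = 0.9037;  r ← (1−ω)·-2.0000 + ω·0.9037 = 0.3230
  s: GS value = (7 - (-3)·0.1200 - (-3)·0.8935 - (-3)·0.3230) / (-11) = -1.0009;  s ← (1−ω)·0.0000 + ω·-1.0009 = -0.8007
Iteration 2:
  p: GS value = (-4 - (-2)·0.8935 - (4)·0.3230 - (-1)·-0.8007) / (10) = -0.4306;  p ← (1−ω)·0.1200 + ω·-0.4306 = -0.3205
  q: GS value = (9 - (4)·-0.3205 - (3)·0.3230 - (3)·-0.8007) / (13) = 0.9012;  q ← (1−ω)·0.8935 + ω·0.9012 = 0.8997
  r: GS value = (7 - (-2)·-0.3205 - (-1)·0.8997 - (3)·-0.8007) / (9) = 1.0734;  r ← (1−ω)·0.3230 + ω·1.0734 = 0.9233
  s: GS value = (7 - (-3)·-0.3205 - (-3)·0.8997 - (-3)·0.9233) / (-11) = -1.0461;  s ← (1−ω)·-0.8007 + ω·-1.0461 = -0.9970

(-0.3205, 0.8997, 0.9233, -0.9970)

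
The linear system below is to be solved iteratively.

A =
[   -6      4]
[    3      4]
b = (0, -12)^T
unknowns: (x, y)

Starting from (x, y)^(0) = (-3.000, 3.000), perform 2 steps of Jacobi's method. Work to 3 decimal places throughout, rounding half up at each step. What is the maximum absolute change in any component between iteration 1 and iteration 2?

Iteration 1:
  x = (0 - (4)·3.000) / (-6) = 2.000
  y = (-12 - (3)·-3.000) / (4) = -0.750
Iteration 2:
  x = (0 - (4)·-0.750) / (-6) = -0.500
  y = (-12 - (3)·2.000) / (4) = -4.500
Change: (-2.500, -3.750) → max |·| = 3.750

3.750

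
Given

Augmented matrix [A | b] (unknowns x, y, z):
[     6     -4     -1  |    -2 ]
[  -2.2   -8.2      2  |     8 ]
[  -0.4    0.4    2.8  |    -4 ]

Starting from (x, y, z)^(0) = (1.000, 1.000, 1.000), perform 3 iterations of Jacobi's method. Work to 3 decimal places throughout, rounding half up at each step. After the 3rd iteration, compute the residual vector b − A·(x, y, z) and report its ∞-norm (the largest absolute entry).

1.891

Iteration 1:
  x = (-2 - (-4)·1.000 - (-1)·1.000) / (6) = 0.500
  y = (8 - (-2.2)·1.000 - (2)·1.000) / (-8.2) = -1.000
  z = (-4 - (-0.4)·1.000 - (0.4)·1.000) / (2.8) = -1.429
Iteration 2:
  x = (-2 - (-4)·-1.000 - (-1)·-1.429) / (6) = -1.238
  y = (8 - (-2.2)·0.500 - (2)·-1.429) / (-8.2) = -1.458
  z = (-4 - (-0.4)·0.500 - (0.4)·-1.000) / (2.8) = -1.214
Iteration 3:
  x = (-2 - (-4)·-1.458 - (-1)·-1.214) / (6) = -1.508
  y = (8 - (-2.2)·-1.238 - (2)·-1.214) / (-8.2) = -0.940
  z = (-4 - (-0.4)·-1.238 - (0.4)·-1.458) / (2.8) = -1.397
Residual b − A·x = (1.891, -0.232, -0.316); ∞-norm = 1.891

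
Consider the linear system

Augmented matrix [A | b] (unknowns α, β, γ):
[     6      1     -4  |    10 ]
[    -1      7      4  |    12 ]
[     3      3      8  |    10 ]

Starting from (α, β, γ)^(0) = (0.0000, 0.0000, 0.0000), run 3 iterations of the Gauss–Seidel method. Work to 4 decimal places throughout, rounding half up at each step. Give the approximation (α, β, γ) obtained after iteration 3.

(1.3672, 1.8867, 0.0298)

Iteration 1:
  α = (10 - (1)·0.0000 - (-4)·0.0000) / (6) = 1.6667
  β = (12 - (-1)·1.6667 - (4)·0.0000) / (7) = 1.9524
  γ = (10 - (3)·1.6667 - (3)·1.9524) / (8) = -0.1072
Iteration 2:
  α = (10 - (1)·1.9524 - (-4)·-0.1072) / (6) = 1.2698
  β = (12 - (-1)·1.2698 - (4)·-0.1072) / (7) = 1.9569
  γ = (10 - (3)·1.2698 - (3)·1.9569) / (8) = 0.0400
Iteration 3:
  α = (10 - (1)·1.9569 - (-4)·0.0400) / (6) = 1.3672
  β = (12 - (-1)·1.3672 - (4)·0.0400) / (7) = 1.8867
  γ = (10 - (3)·1.3672 - (3)·1.8867) / (8) = 0.0298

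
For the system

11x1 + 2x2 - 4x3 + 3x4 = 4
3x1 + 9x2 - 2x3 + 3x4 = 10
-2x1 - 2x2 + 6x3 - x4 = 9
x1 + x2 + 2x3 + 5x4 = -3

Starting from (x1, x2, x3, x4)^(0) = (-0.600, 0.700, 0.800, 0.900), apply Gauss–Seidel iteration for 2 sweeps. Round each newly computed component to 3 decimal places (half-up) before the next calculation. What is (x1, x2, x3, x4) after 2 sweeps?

Iteration 1:
  x1 = (4 - (2)·0.700 - (-4)·0.800 - (3)·0.900) / (11) = 0.282
  x2 = (10 - (3)·0.282 - (-2)·0.800 - (3)·0.900) / (9) = 0.895
  x3 = (9 - (-2)·0.282 - (-2)·0.895 - (-1)·0.900) / (6) = 2.042
  x4 = (-3 - (1)·0.282 - (1)·0.895 - (2)·2.042) / (5) = -1.652
Iteration 2:
  x1 = (4 - (2)·0.895 - (-4)·2.042 - (3)·-1.652) / (11) = 1.394
  x2 = (10 - (3)·1.394 - (-2)·2.042 - (3)·-1.652) / (9) = 1.651
  x3 = (9 - (-2)·1.394 - (-2)·1.651 - (-1)·-1.652) / (6) = 2.240
  x4 = (-3 - (1)·1.394 - (1)·1.651 - (2)·2.240) / (5) = -2.105

(1.394, 1.651, 2.240, -2.105)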